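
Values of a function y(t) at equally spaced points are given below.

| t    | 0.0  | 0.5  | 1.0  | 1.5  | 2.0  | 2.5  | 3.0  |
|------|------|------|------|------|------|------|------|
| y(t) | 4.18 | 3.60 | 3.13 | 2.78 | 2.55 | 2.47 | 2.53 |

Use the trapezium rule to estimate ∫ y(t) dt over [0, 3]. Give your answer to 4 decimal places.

8.9425

h = 0.5, n = 6.
(h/2)·[y₀ + 2y₁ + 2y₂ + 2y₃ + 2y₄ + 2y₅ + y₆] = 0.25·(35.77) = 8.9425.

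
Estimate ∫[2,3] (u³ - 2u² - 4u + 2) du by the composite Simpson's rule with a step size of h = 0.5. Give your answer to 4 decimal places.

h = (3 − 2)/2 = 0.5.
Nodes u₀,…,u₂ = 2, 2.5, 3.
f(u) = u³ - 2u² - 4u + 2: f₀=-6, f₁=-4.875, f₂=-1.
(h/3)·[f₀ + 4f₁ + f₂] = 0.166667·(-26.5) = -4.4167.

-4.4167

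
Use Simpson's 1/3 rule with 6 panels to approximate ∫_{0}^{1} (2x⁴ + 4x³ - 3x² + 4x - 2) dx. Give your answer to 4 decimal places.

0.4002

h = (1 − 0)/6 = 0.166667.
Nodes x₀,…,x₆ = 0, 0.166667, 0.333333, 0.5, 0.666667, 0.833333, 1.
f(x) = 2x⁴ + 4x³ - 3x² + 4x - 2: f₀=-2, f₁=-1.396605, f₂=-0.827160, f₃=-0.125, f₄=0.913580, f₅=2.529321, f₆=5.
(h/3)·[f₀ + 4f₁ + 2f₂ + 4f₃ + 2f₄ + 4f₅ + f₆] = 0.055556·(7.203704) = 0.4002.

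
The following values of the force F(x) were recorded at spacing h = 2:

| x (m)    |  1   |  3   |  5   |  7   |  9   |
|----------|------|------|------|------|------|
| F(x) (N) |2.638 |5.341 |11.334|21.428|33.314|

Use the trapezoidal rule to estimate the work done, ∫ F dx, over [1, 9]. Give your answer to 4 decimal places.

112.1580

h = 2, n = 4.
(h/2)·[y₀ + 2y₁ + 2y₂ + 2y₃ + y₄] = 1·(112.158) = 112.1580.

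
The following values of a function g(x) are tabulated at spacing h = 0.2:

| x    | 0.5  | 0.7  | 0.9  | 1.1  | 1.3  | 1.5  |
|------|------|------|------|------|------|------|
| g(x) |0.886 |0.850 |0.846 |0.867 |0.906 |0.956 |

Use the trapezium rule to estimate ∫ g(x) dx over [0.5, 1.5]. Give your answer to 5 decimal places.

0.87800

h = 0.2, n = 5.
(h/2)·[y₀ + 2y₁ + 2y₂ + 2y₃ + 2y₄ + y₅] = 0.1·(8.780) = 0.87800.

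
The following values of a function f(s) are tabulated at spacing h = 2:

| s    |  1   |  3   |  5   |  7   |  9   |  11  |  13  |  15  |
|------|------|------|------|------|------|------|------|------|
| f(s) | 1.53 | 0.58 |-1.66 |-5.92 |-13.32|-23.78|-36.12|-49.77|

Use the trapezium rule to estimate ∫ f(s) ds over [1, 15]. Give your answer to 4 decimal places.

-208.6800

h = 2, n = 7.
(h/2)·[y₀ + 2y₁ + 2y₂ + 2y₃ + 2y₄ + 2y₅ + 2y₆ + y₇] = 1·(-208.68) = -208.6800.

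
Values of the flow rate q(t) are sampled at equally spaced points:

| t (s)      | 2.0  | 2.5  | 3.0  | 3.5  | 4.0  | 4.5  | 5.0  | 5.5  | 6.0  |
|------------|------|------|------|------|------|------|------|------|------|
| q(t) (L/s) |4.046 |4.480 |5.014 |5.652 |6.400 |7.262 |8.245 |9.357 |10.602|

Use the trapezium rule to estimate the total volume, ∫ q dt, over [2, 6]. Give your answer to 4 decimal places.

h = 0.5, n = 8.
(h/2)·[y₀ + 2y₁ + 2y₂ + 2y₃ + 2y₄ + 2y₅ + 2y₆ + 2y₇ + y₈] = 0.25·(107.468) = 26.8670.

26.8670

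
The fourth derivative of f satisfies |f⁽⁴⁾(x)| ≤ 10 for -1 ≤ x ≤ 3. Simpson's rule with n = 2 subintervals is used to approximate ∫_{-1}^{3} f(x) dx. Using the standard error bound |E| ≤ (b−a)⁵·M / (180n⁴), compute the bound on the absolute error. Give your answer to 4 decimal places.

3.5556

|E| ≤ (4)⁵·10 / (180·2⁴) = 10240/2880 = 3.5556.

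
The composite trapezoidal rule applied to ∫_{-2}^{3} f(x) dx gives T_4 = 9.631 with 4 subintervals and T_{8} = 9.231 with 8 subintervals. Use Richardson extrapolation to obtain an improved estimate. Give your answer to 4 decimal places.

R = (4·T_{8} − T_4) / 3 = (4·9.231 − 9.631)/3 = (27.293)/3 = 9.0977.

9.0977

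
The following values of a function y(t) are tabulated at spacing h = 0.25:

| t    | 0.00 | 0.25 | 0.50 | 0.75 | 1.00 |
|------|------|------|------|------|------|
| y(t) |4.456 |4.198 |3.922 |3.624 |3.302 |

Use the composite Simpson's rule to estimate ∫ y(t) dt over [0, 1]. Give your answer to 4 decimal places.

h = 0.25, n = 4.
(h/3)·[y₀ + 4y₁ + 2y₂ + 4y₃ + y₄] = 0.083333·(46.890) = 3.9075.

3.9075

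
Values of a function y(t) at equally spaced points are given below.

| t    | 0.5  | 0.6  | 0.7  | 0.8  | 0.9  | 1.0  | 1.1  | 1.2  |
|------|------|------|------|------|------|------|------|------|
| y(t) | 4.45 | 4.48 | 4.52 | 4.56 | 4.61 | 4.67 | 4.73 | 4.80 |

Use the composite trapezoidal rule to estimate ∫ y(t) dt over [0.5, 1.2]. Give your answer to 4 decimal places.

h = 0.1, n = 7.
(h/2)·[y₀ + 2y₁ + 2y₂ + 2y₃ + 2y₄ + 2y₅ + 2y₆ + y₇] = 0.05·(64.39) = 3.2195.

3.2195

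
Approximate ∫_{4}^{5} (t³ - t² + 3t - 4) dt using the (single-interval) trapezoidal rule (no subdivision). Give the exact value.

T = (b−a)/2 · [f(4) + f(5)] = 0.5·[56 + 111] = 83.5.

83.5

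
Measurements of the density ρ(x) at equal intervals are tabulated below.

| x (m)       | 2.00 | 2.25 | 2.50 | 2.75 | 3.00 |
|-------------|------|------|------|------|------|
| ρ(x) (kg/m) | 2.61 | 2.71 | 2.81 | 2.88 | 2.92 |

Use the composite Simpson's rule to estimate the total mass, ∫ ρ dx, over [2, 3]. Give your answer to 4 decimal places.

2.7925

h = 0.25, n = 4.
(h/3)·[y₀ + 4y₁ + 2y₂ + 4y₃ + y₄] = 0.083333·(33.51) = 2.7925.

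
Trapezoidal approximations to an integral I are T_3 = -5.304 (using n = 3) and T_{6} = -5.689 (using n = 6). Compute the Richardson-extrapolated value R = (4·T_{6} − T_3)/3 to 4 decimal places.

-5.8173

R = (4·T_{6} − T_3) / 3 = (4·(-5.689) − (-5.304))/3 = (-17.452)/3 = -5.8173.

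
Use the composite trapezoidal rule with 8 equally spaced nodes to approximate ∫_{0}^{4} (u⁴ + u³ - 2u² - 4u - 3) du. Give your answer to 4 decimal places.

189.9559

h = (4 − 0)/7 = 0.571429.
Nodes u₀,…,u₇ = 0, 0.571429, 1.142857, 1.714286, 2.285714, 2.857143, 3.428571, 4.
f(u) = u⁴ + u³ - 2u² - 4u - 3: f₀=-3, f₁=-5.645564, f₂=-6.985006, f₃=-2.060392, f₄=16.645148, f₅=59.207414, f₆=138.261141, f₇=269.
(h/2)·[f₀ + 2f₁ + 2f₂ + 2f₃ + 2f₄ + 2f₅ + 2f₆ + f₇] = 0.285714·(664.845481) = 189.9559.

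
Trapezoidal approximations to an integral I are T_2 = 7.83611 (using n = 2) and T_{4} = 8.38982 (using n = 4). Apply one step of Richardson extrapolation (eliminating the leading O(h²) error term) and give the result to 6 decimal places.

R = (4·T_{4} − T_2) / 3 = (4·8.38982 − 7.83611)/3 = (25.72317)/3 = 8.574390.

8.574390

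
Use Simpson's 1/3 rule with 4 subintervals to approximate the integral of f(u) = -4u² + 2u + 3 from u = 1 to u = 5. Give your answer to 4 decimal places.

-129.3333

h = (5 − 1)/4 = 1.
Nodes u₀,…,u₄ = 1, 2, 3, 4, 5.
f(u) = -4u² + 2u + 3: f₀=1, f₁=-9, f₂=-27, f₃=-53, f₄=-87.
(h/3)·[f₀ + 4f₁ + 2f₂ + 4f₃ + f₄] = 0.333333·(-388) = -129.3333.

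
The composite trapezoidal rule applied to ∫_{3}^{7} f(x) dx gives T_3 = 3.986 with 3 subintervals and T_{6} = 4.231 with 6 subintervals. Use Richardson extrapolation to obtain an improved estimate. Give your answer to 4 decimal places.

4.3127

R = (4·T_{6} − T_3) / 3 = (4·4.231 − 3.986)/3 = (12.938)/3 = 4.3127.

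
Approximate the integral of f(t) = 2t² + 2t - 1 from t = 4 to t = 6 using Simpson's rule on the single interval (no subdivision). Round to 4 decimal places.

119.3333

S = (b−a)/6 · [f(4) + 4f(5) + f(6)] = 0.333333·[39 + 4·59 + 83] = 119.3333.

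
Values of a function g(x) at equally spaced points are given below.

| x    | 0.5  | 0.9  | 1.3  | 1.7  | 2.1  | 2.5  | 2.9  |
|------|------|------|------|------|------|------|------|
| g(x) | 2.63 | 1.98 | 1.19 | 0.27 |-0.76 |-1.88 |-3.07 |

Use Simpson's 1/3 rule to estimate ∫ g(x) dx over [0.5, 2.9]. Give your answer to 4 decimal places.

h = 0.4, n = 6.
(h/3)·[y₀ + 4y₁ + 2y₂ + 4y₃ + 2y₄ + 4y₅ + y₆] = 0.133333·(1.90) = 0.2533.

0.2533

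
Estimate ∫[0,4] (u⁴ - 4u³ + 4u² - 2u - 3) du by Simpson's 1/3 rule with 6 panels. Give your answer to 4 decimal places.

6.2387

h = (4 − 0)/6 = 0.666667.
Nodes u₀,…,u₆ = 0, 0.666667, 1.333333, 2, 2.666667, 3.333333, 4.
f(u) = u⁴ - 4u³ + 4u² - 2u - 3: f₀=-3, f₁=-3.543210, f₂=-4.876543, f₃=-7, f₄=-5.172840, f₅=10.086420, f₆=53.
(h/3)·[f₀ + 4f₁ + 2f₂ + 4f₃ + 2f₄ + 4f₅ + f₆] = 0.222222·(28.074074) = 6.2387.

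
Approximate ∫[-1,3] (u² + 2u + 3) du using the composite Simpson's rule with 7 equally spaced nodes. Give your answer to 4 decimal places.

h = (3 − (-1))/6 = 0.666667.
Nodes u₀,…,u₆ = -1, -0.333333, 0.333333, 1, 1.666667, 2.333333, 3.
f(u) = u² + 2u + 3: f₀=2, f₁=2.444444, f₂=3.777778, f₃=6, f₄=9.111111, f₅=13.111111, f₆=18.
(h/3)·[f₀ + 4f₁ + 2f₂ + 4f₃ + 2f₄ + 4f₅ + f₆] = 0.222222·(132) = 29.3333.

29.3333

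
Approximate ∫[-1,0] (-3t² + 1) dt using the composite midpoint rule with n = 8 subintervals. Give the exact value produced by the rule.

0.00390625

h = (0 − (-1))/8 = 0.125.
Midpoints m₁,…,m₈ = -0.9375, -0.8125, -0.6875, -0.5625, -0.4375, -0.3125, -0.1875, -0.0625.
f(m₁)=-1.63671875, f(m₂)=-0.98046875, f(m₃)=-0.41796875, f(m₄)=0.05078125, f(m₅)=0.42578125, f(m₆)=0.70703125, f(m₇)=0.89453125, f(m₈)=0.98828125.
h·[f(m₁) + f(m₂) + f(m₃) + f(m₄) + f(m₅) + f(m₆) + f(m₇) + f(m₈)] = 0.125·(0.03125) = 0.00390625.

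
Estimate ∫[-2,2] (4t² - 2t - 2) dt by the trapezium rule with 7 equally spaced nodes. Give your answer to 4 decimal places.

14.5185

h = (2 − (-2))/6 = 0.666667.
Nodes t₀,…,t₆ = -2, -1.333333, -0.666667, 0, 0.666667, 1.333333, 2.
f(t) = 4t² - 2t - 2: f₀=18, f₁=7.777778, f₂=1.111111, f₃=-2, f₄=-1.555556, f₅=2.444444, f₆=10.
(h/2)·[f₀ + 2f₁ + 2f₂ + 2f₃ + 2f₄ + 2f₅ + f₆] = 0.333333·(43.555556) = 14.5185.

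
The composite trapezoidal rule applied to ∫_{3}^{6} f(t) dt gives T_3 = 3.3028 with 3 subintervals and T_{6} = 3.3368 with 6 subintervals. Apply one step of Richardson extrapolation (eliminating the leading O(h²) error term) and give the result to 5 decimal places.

R = (4·T_{6} − T_3) / 3 = (4·3.3368 − 3.3028)/3 = (10.0444)/3 = 3.34813.

3.34813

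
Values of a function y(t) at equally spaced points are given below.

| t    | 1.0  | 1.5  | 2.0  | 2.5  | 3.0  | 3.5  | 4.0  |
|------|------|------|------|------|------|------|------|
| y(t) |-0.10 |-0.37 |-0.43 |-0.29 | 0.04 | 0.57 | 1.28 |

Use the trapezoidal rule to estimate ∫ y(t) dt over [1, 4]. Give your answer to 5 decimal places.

0.05500

h = 0.5, n = 6.
(h/2)·[y₀ + 2y₁ + 2y₂ + 2y₃ + 2y₄ + 2y₅ + y₆] = 0.25·(0.22) = 0.05500.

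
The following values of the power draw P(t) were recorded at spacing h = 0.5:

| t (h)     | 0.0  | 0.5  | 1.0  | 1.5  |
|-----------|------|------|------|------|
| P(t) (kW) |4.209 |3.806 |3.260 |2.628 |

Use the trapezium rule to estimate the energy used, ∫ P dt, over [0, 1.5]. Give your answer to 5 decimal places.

h = 0.5, n = 3.
(h/2)·[y₀ + 2y₁ + 2y₂ + y₃] = 0.25·(20.969) = 5.24225.

5.24225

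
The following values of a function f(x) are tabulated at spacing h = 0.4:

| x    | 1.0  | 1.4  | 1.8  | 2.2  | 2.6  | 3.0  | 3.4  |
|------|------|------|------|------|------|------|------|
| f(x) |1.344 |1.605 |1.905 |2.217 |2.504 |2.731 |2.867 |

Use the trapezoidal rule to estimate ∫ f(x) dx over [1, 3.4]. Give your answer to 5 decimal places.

h = 0.4, n = 6.
(h/2)·[y₀ + 2y₁ + 2y₂ + 2y₃ + 2y₄ + 2y₅ + y₆] = 0.2·(26.135) = 5.22700.

5.22700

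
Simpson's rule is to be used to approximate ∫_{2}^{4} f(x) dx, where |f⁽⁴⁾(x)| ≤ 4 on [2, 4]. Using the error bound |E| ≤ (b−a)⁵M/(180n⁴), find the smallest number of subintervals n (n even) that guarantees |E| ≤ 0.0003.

8

Need 128/(180n⁴) ≤ 0.0003.
n⁴ ≥ 128/(180·0.0003) = 2370.37 ⇒ n ≥ 6.9776, so the smallest even n is 8. (n must be even for Simpson's rule.)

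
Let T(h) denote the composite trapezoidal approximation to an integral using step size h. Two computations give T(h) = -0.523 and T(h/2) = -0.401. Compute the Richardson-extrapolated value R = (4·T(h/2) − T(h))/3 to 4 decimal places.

-0.3603

R = (4·T(h/2) − T(h)) / 3 = (4·(-0.401) − (-0.523))/3 = (-1.081)/3 = -0.3603.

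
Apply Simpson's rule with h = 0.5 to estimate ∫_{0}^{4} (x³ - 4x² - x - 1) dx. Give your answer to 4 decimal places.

-33.3333

h = (4 − 0)/8 = 0.5.
Nodes x₀,…,x₈ = 0, 0.5, 1, 1.5, 2, 2.5, 3, 3.5, 4.
f(x) = x³ - 4x² - x - 1: f₀=-1, f₁=-2.375, f₂=-5, f₃=-8.125, f₄=-11, f₅=-12.875, f₆=-13, f₇=-10.625, f₈=-5.
(h/3)·[f₀ + 4f₁ + 2f₂ + 4f₃ + 2f₄ + 4f₅ + 2f₆ + 4f₇ + f₈] = 0.166667·(-200) = -33.3333.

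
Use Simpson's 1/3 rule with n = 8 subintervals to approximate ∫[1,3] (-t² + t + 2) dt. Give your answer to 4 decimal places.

h = (3 − 1)/8 = 0.25.
Nodes t₀,…,t₈ = 1, 1.25, 1.5, 1.75, 2, 2.25, 2.5, 2.75, 3.
f(t) = -t² + t + 2: f₀=2, f₁=1.6875, f₂=1.25, f₃=0.6875, f₄=0, f₅=-0.8125, f₆=-1.75, f₇=-2.8125, f₈=-4.
(h/3)·[f₀ + 4f₁ + 2f₂ + 4f₃ + 2f₄ + 4f₅ + 2f₆ + 4f₇ + f₈] = 0.083333·(-8) = -0.6667.

-0.6667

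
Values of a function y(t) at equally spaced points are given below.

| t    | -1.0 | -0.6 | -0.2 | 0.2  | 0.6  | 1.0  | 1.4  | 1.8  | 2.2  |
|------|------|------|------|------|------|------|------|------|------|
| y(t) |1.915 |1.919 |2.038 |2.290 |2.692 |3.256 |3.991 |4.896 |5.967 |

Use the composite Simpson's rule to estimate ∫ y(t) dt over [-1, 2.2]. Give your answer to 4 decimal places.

9.9691

h = 0.4, n = 8.
(h/3)·[y₀ + 4y₁ + 2y₂ + 4y₃ + 2y₄ + 4y₅ + 2y₆ + 4y₇ + y₈] = 0.133333·(74.768) = 9.9691.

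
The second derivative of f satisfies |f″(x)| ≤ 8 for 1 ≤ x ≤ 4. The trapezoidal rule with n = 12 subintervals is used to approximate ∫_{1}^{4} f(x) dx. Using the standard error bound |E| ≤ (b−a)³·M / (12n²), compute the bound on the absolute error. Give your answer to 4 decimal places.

|E| ≤ (3)³·8 / (12·12²) = 216/1728 = 0.1250.

0.1250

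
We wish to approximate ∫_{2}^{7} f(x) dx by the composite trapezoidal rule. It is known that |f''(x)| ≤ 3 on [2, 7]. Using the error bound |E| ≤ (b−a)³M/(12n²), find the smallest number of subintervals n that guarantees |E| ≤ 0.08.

20

Need 375/(12n²) ≤ 0.08.
n² ≥ 375/(12·0.08) = 390.625 ⇒ n ≥ 19.7642, so the smallest n is 20.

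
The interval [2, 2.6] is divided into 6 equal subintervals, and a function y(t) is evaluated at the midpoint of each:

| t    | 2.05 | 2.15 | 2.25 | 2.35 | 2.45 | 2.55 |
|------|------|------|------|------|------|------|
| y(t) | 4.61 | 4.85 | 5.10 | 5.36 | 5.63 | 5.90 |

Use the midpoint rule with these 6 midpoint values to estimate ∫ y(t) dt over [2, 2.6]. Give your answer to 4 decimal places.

3.1450

h = 0.1, n = 6.
h·[y(m₁) + y(m₂) + y(m₃) + y(m₄) + y(m₅) + y(m₆)] = 0.1·(31.45) = 3.1450.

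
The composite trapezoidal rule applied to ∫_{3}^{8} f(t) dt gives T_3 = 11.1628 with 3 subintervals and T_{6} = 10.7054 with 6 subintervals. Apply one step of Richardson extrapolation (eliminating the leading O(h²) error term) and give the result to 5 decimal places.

10.55293

R = (4·T_{6} − T_3) / 3 = (4·10.7054 − 11.1628)/3 = (31.6588)/3 = 10.55293.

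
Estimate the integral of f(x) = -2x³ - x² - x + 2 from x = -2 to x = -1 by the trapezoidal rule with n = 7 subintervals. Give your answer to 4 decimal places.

h = (-1 − (-2))/7 = 0.142857.
Nodes x₀,…,x₇ = -2, -1.857143, -1.714286, -1.571429, -1.428571, -1.285714, -1.142857, -1.
f(x) = -2x³ - x² - x + 2: f₀=16, f₁=13.218659, f₂=10.851312, f₃=8.862974, f₄=7.218659, f₅=5.883382, f₆=4.822157, f₇=4.
(h/2)·[f₀ + 2f₁ + 2f₂ + 2f₃ + 2f₄ + 2f₅ + 2f₆ + f₇] = 0.071429·(121.714286) = 8.6939.

8.6939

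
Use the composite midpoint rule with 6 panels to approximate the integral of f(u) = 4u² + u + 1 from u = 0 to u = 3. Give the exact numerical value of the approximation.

43.25

h = (3 − 0)/6 = 0.5.
Midpoints m₁,…,m₆ = 0.25, 0.75, 1.25, 1.75, 2.25, 2.75.
f(m₁)=1.5, f(m₂)=4, f(m₃)=8.5, f(m₄)=15, f(m₅)=23.5, f(m₆)=34.
h·[f(m₁) + f(m₂) + f(m₃) + f(m₄) + f(m₅) + f(m₆)] = 0.5·(86.5) = 43.25.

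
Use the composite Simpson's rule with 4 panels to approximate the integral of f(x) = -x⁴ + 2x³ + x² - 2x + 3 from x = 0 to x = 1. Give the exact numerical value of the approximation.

2.6328125

h = (1 − 0)/4 = 0.25.
Nodes x₀,…,x₄ = 0, 0.25, 0.5, 0.75, 1.
f(x) = -x⁴ + 2x³ + x² - 2x + 3: f₀=3, f₁=2.58984375, f₂=2.4375, f₃=2.58984375, f₄=3.
(h/3)·[f₀ + 4f₁ + 2f₂ + 4f₃ + f₄] = 0.083333·(31.59375) = 2.6328125.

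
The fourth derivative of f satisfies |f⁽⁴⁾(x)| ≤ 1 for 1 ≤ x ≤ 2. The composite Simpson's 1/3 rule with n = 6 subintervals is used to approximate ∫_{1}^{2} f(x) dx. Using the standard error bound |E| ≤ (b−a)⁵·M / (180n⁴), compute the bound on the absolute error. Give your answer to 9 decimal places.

|E| ≤ (1)⁵·1 / (180·6⁴) = 1/233280 = 0.000004287.

0.000004287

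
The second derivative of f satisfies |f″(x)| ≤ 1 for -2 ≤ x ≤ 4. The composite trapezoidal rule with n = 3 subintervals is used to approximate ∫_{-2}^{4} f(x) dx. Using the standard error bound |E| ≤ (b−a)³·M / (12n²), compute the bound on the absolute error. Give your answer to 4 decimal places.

|E| ≤ (6)³·1 / (12·3²) = 216/108 = 2.0000.

2.0000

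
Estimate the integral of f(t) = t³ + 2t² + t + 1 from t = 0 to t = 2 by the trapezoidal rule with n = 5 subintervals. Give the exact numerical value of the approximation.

13.6

h = (2 − 0)/5 = 0.4.
Nodes t₀,…,t₅ = 0, 0.4, 0.8, 1.2, 1.6, 2.
f(t) = t³ + 2t² + t + 1: f₀=1, f₁=1.784, f₂=3.592, f₃=6.808, f₄=11.816, f₅=19.
(h/2)·[f₀ + 2f₁ + 2f₂ + 2f₃ + 2f₄ + f₅] = 0.2·(68) = 13.6.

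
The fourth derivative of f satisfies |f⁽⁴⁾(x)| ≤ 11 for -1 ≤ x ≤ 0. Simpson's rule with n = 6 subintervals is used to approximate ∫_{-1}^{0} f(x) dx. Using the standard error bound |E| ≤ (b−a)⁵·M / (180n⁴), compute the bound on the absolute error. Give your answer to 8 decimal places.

|E| ≤ (1)⁵·11 / (180·6⁴) = 11/233280 = 0.00004715.

0.00004715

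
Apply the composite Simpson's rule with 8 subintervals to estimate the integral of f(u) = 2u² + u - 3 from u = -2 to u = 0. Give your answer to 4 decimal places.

-2.6667

h = (0 − (-2))/8 = 0.25.
Nodes u₀,…,u₈ = -2, -1.75, -1.5, -1.25, -1, -0.75, -0.5, -0.25, 0.
f(u) = 2u² + u - 3: f₀=3, f₁=1.375, f₂=0, f₃=-1.125, f₄=-2, f₅=-2.625, f₆=-3, f₇=-3.125, f₈=-3.
(h/3)·[f₀ + 4f₁ + 2f₂ + 4f₃ + 2f₄ + 4f₅ + 2f₆ + 4f₇ + f₈] = 0.083333·(-32) = -2.6667.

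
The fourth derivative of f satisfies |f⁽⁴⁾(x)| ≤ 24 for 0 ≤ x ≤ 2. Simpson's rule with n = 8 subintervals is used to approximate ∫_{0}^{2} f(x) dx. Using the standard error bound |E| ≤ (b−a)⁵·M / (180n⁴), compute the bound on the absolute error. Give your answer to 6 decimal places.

0.001042

|E| ≤ (2)⁵·24 / (180·8⁴) = 768/737280 = 0.001042.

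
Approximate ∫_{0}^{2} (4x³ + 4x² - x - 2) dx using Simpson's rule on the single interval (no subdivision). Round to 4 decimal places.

S = (b−a)/6 · [f(0) + 4f(1) + f(2)] = 0.333333·[(-2) + 4·5 + 44] = 20.6667.

20.6667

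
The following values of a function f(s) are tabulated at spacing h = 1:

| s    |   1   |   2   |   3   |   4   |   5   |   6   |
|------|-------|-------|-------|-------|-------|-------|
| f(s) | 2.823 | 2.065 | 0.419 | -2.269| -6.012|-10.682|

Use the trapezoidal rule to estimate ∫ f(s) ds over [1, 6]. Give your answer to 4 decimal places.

h = 1, n = 5.
(h/2)·[y₀ + 2y₁ + 2y₂ + 2y₃ + 2y₄ + y₅] = 0.5·(-19.453) = -9.7265.

-9.7265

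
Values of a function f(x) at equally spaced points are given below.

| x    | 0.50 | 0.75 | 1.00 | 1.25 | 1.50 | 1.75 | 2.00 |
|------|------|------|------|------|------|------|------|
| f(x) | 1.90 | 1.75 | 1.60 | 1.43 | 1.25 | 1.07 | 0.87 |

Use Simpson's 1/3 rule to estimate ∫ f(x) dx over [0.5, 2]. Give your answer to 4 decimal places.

h = 0.25, n = 6.
(h/3)·[y₀ + 4y₁ + 2y₂ + 4y₃ + 2y₄ + 4y₅ + y₆] = 0.083333·(25.47) = 2.1225.

2.1225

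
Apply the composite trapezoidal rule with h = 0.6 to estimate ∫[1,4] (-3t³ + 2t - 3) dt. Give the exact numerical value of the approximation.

-189.3

h = (4 − 1)/5 = 0.6.
Nodes t₀,…,t₅ = 1, 1.6, 2.2, 2.8, 3.4, 4.
f(t) = -3t³ + 2t - 3: f₀=-4, f₁=-12.088, f₂=-30.544, f₃=-63.256, f₄=-114.112, f₅=-187.
(h/2)·[f₀ + 2f₁ + 2f₂ + 2f₃ + 2f₄ + f₅] = 0.3·(-631) = -189.3.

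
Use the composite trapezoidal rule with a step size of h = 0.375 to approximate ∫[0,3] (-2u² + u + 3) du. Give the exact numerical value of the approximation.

-4.640625

h = (3 − 0)/8 = 0.375.
Nodes u₀,…,u₈ = 0, 0.375, 0.75, 1.125, 1.5, 1.875, 2.25, 2.625, 3.
f(u) = -2u² + u + 3: f₀=3, f₁=3.09375, f₂=2.625, f₃=1.59375, f₄=0, f₅=-2.15625, f₆=-4.875, f₇=-8.15625, f₈=-12.
(h/2)·[f₀ + 2f₁ + 2f₂ + 2f₃ + 2f₄ + 2f₅ + 2f₆ + 2f₇ + f₈] = 0.1875·(-24.75) = -4.640625.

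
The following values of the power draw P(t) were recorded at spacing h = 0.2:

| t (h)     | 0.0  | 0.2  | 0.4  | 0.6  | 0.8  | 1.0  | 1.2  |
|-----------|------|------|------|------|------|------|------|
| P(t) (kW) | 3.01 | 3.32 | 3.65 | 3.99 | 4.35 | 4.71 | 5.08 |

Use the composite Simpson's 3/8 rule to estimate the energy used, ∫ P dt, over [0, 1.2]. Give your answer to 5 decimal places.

h = 0.2, n = 6.
(3h/8)·[y₀ + 3y₁ + 3y₂ + 2y₃ + 3y₄ + 3y₅ + y₆] = 0.075·(64.16) = 4.81200.

4.81200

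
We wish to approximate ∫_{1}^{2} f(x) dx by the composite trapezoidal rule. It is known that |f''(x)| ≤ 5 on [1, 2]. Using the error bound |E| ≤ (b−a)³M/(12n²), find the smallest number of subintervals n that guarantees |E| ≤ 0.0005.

Need 5/(12n²) ≤ 0.0005.
n² ≥ 5/(12·0.0005) = 833.333 ⇒ n ≥ 28.8675, so the smallest n is 29.

29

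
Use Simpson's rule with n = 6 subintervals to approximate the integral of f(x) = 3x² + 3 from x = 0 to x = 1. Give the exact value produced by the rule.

4

h = (1 − 0)/6 = 0.166667.
Nodes x₀,…,x₆ = 0, 0.166667, 0.333333, 0.5, 0.666667, 0.833333, 1.
f(x) = 3x² + 3: f₀=3, f₁=3.083333, f₂=3.333333, f₃=3.75, f₄=4.333333, f₅=5.083333, f₆=6.
(h/3)·[f₀ + 4f₁ + 2f₂ + 4f₃ + 2f₄ + 4f₅ + f₆] = 0.055556·(72) = 4.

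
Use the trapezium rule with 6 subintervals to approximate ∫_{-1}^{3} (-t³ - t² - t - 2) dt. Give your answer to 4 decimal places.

-42.5185

h = (3 − (-1))/6 = 0.666667.
Nodes t₀,…,t₆ = -1, -0.333333, 0.333333, 1, 1.666667, 2.333333, 3.
f(t) = -t³ - t² - t - 2: f₀=-1, f₁=-1.740741, f₂=-2.481481, f₃=-5, f₄=-11.074074, f₅=-22.481481, f₆=-41.
(h/2)·[f₀ + 2f₁ + 2f₂ + 2f₃ + 2f₄ + 2f₅ + f₆] = 0.333333·(-127.555556) = -42.5185.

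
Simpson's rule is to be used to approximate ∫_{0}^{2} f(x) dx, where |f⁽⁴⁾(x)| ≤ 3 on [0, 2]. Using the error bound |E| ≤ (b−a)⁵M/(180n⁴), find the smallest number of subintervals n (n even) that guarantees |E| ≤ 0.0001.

10

Need 96/(180n⁴) ≤ 0.0001.
n⁴ ≥ 96/(180·0.0001) = 5333.33 ⇒ n ≥ 8.5457, so the smallest even n is 10. (n must be even for Simpson's rule.)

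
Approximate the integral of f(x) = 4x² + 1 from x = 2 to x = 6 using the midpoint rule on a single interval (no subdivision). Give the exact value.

M = (b−a)·f(4) = 4·(65) = 260.

260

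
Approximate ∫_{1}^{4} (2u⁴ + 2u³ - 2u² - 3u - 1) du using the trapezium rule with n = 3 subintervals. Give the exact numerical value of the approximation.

517.5

h = (4 − 1)/3 = 1.
Nodes u₀,…,u₃ = 1, 2, 3, 4.
f(u) = 2u⁴ + 2u³ - 2u² - 3u - 1: f₀=-2, f₁=33, f₂=188, f₃=595.
(h/2)·[f₀ + 2f₁ + 2f₂ + f₃] = 0.5·(1035) = 517.5.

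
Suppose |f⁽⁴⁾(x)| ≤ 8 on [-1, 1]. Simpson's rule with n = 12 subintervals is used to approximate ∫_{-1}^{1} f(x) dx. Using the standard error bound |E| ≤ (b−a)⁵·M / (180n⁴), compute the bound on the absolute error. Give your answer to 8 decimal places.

|E| ≤ (2)⁵·8 / (180·12⁴) = 256/3732480 = 0.00006859.

0.00006859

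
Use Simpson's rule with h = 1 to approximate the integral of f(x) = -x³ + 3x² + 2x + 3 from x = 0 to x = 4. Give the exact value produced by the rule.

28

h = (4 − 0)/4 = 1.
Nodes x₀,…,x₄ = 0, 1, 2, 3, 4.
f(x) = -x³ + 3x² + 2x + 3: f₀=3, f₁=7, f₂=11, f₃=9, f₄=-5.
(h/3)·[f₀ + 4f₁ + 2f₂ + 4f₃ + f₄] = 0.333333·(84) = 28.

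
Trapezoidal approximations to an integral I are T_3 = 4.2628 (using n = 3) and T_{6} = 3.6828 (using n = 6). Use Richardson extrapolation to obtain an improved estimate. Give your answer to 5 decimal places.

3.48947

R = (4·T_{6} − T_3) / 3 = (4·3.6828 − 4.2628)/3 = (10.4684)/3 = 3.48947.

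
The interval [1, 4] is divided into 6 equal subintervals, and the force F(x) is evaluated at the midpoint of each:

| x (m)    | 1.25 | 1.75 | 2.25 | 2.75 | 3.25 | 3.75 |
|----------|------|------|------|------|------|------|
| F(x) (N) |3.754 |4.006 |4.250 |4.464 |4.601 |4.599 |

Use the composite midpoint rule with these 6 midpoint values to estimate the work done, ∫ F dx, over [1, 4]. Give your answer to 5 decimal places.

12.83700

h = 0.5, n = 6.
h·[y(m₁) + y(m₂) + y(m₃) + y(m₄) + y(m₅) + y(m₆)] = 0.5·(25.674) = 12.83700.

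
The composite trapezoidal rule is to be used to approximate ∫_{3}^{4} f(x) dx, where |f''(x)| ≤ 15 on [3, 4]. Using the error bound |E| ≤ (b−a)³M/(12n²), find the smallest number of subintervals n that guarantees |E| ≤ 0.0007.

Need 15/(12n²) ≤ 0.0007.
n² ≥ 15/(12·0.0007) = 1785.71 ⇒ n ≥ 42.2577, so the smallest n is 43.

43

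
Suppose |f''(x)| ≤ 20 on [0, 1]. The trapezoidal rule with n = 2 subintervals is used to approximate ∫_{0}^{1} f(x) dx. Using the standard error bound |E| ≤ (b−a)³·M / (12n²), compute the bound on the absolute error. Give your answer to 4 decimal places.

|E| ≤ (1)³·20 / (12·2²) = 20/48 = 0.4167.

0.4167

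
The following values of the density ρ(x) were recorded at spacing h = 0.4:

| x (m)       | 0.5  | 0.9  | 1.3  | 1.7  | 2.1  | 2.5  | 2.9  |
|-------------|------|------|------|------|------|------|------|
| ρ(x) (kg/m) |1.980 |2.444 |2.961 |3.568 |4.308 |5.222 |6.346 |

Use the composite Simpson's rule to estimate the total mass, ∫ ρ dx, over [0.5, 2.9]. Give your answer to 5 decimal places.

h = 0.4, n = 6.
(h/3)·[y₀ + 4y₁ + 2y₂ + 4y₃ + 2y₄ + 4y₅ + y₆] = 0.133333·(67.800) = 9.04000.

9.04000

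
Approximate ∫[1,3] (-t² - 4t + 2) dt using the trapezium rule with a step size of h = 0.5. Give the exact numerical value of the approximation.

-20.75

h = (3 − 1)/4 = 0.5.
Nodes t₀,…,t₄ = 1, 1.5, 2, 2.5, 3.
f(t) = -t² - 4t + 2: f₀=-3, f₁=-6.25, f₂=-10, f₃=-14.25, f₄=-19.
(h/2)·[f₀ + 2f₁ + 2f₂ + 2f₃ + f₄] = 0.25·(-83) = -20.75.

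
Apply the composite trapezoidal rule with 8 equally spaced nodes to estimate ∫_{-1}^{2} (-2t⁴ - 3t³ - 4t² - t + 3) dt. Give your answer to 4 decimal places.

-30.8259

h = (2 − (-1))/7 = 0.428571.
Nodes t₀,…,t₇ = -1, -0.571429, -0.142857, 0.285714, 0.714286, 1.142857, 1.571429, 2.
f(t) = -2t⁴ - 3t³ - 4t² - t + 3: f₀=1, f₁=2.611828, f₂=3.069138, f₃=2.304456, f₄=-1.369013, f₅=-11.257393, f₆=-32.286131, f₇=-71.
(h/2)·[f₀ + 2f₁ + 2f₂ + 2f₃ + 2f₄ + 2f₅ + 2f₆ + f₇] = 0.214286·(-143.854227) = -30.8259.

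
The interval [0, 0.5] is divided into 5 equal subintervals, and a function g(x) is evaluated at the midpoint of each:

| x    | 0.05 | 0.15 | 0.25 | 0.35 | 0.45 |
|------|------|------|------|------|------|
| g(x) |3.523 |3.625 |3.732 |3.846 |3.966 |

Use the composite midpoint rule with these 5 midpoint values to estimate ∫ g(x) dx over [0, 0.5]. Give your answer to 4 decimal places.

h = 0.1, n = 5.
h·[y(m₁) + y(m₂) + y(m₃) + y(m₄) + y(m₅)] = 0.1·(18.692) = 1.8692.

1.8692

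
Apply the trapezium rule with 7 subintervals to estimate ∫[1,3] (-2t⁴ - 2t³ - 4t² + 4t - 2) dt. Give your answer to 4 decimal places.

-161.3161

h = (3 − 1)/7 = 0.285714.
Nodes t₀,…,t₇ = 1, 1.285714, 1.571429, 1.857143, 2.142857, 2.428571, 2.714286, 3.
f(t) = -2t⁴ - 2t³ - 4t² + 4t - 2: f₀=-6, f₁=-13.185339, f₂=-25.548521, f₃=-44.968763, f₄=-73.645148, f₅=-114.096626, f₆=-169.162016, f₇=-242.
(h/2)·[f₀ + 2f₁ + 2f₂ + 2f₃ + 2f₄ + 2f₅ + 2f₆ + f₇] = 0.142857·(-1129.212828) = -161.3161.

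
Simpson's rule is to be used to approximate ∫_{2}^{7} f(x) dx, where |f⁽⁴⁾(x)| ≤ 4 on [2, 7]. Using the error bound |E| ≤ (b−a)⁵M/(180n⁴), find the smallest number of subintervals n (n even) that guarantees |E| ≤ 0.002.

Need 12500/(180n⁴) ≤ 0.002.
n⁴ ≥ 12500/(180·0.002) = 34722.2 ⇒ n ≥ 13.6506, so the smallest even n is 14. (n must be even for Simpson's rule.)

14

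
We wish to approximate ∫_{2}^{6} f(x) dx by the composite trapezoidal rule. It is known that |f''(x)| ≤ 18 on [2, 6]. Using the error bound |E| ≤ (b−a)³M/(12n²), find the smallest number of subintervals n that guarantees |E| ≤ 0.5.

14

Need 1152/(12n²) ≤ 0.5.
n² ≥ 1152/(12·0.5) = 192 ⇒ n ≥ 13.8564, so the smallest n is 14.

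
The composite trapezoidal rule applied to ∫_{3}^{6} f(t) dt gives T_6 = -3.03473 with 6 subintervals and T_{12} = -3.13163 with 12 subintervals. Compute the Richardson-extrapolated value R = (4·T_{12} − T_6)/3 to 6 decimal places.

-3.163930

R = (4·T_{12} − T_6) / 3 = (4·(-3.13163) − (-3.03473))/3 = (-9.49179)/3 = -3.163930.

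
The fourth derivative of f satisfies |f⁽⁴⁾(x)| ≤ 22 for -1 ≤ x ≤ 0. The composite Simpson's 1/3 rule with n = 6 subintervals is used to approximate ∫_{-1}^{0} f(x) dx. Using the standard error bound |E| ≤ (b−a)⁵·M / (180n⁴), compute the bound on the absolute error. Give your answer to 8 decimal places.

0.00009431

|E| ≤ (1)⁵·22 / (180·6⁴) = 22/233280 = 0.00009431.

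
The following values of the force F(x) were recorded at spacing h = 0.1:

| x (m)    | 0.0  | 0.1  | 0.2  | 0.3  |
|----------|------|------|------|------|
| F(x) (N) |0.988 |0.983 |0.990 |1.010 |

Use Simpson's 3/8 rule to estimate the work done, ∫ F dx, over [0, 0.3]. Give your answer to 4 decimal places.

0.2969

h = 0.1, n = 3.
(3h/8)·[y₀ + 3y₁ + 3y₂ + y₃] = 0.0375·(7.917) = 0.2969.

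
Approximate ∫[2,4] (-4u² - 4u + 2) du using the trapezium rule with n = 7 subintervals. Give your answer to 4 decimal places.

h = (4 − 2)/7 = 0.285714.
Nodes u₀,…,u₇ = 2, 2.285714, 2.571429, 2.857143, 3.142857, 3.428571, 3.714286, 4.
f(u) = -4u² - 4u + 2: f₀=-22, f₁=-28.040816, f₂=-34.734694, f₃=-42.081633, f₄=-50.081633, f₅=-58.734694, f₆=-68.040816, f₇=-78.
(h/2)·[f₀ + 2f₁ + 2f₂ + 2f₃ + 2f₄ + 2f₅ + 2f₆ + f₇] = 0.142857·(-663.428571) = -94.7755.

-94.7755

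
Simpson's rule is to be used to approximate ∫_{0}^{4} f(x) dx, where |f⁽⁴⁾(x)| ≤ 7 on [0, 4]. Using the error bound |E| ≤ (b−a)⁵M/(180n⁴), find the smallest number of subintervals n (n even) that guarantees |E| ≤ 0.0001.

26

Need 7168/(180n⁴) ≤ 0.0001.
n⁴ ≥ 7168/(180·0.0001) = 398222 ⇒ n ≥ 25.1207, so the smallest even n is 26. (n must be even for Simpson's rule.)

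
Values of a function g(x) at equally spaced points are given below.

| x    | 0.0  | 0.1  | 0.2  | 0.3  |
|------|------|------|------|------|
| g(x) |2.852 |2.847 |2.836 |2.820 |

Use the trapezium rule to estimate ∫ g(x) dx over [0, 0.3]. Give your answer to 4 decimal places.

0.8519

h = 0.1, n = 3.
(h/2)·[y₀ + 2y₁ + 2y₂ + y₃] = 0.05·(17.038) = 0.8519.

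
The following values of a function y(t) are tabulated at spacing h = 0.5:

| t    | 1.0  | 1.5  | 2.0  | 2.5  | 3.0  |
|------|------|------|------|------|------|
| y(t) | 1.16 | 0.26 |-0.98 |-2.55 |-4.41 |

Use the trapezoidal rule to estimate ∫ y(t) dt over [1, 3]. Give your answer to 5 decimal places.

h = 0.5, n = 4.
(h/2)·[y₀ + 2y₁ + 2y₂ + 2y₃ + y₄] = 0.25·(-9.79) = -2.44750.

-2.44750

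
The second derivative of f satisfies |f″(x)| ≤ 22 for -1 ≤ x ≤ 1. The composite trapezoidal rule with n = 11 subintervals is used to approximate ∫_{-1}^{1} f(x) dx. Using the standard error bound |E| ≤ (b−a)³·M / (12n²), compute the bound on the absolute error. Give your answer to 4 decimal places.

|E| ≤ (2)³·22 / (12·11²) = 176/1452 = 0.1212.

0.1212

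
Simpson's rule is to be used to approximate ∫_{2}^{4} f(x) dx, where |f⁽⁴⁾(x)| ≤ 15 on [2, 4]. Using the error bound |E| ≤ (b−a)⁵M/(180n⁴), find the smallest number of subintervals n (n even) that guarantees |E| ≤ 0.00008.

Need 480/(180n⁴) ≤ 0.00008.
n⁴ ≥ 480/(180·0.00008) = 33333.3 ⇒ n ≥ 13.5120, so the smallest even n is 14. (n must be even for Simpson's rule.)

14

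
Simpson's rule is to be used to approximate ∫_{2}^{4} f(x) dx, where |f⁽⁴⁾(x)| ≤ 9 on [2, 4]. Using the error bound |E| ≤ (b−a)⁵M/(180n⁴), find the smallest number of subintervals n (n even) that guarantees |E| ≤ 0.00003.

Need 288/(180n⁴) ≤ 0.00003.
n⁴ ≥ 288/(180·0.00003) = 53333.3 ⇒ n ≥ 15.1967, so the smallest even n is 16. (n must be even for Simpson's rule.)

16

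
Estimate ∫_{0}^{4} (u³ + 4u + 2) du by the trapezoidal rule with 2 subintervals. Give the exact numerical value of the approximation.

h = (4 − 0)/2 = 2.
Nodes u₀,…,u₂ = 0, 2, 4.
f(u) = u³ + 4u + 2: f₀=2, f₁=18, f₂=82.
(h/2)·[f₀ + 2f₁ + f₂] = 1·(120) = 120.

120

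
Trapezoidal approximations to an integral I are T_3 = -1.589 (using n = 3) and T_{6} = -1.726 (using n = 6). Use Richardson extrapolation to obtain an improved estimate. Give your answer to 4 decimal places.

-1.7717

R = (4·T_{6} − T_3) / 3 = (4·(-1.726) − (-1.589))/3 = (-5.315)/3 = -1.7717.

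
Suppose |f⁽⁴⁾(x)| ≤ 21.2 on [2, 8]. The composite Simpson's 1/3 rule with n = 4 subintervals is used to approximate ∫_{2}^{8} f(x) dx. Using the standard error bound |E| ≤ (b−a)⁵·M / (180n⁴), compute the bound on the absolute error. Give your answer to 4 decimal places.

|E| ≤ (6)⁵·21.2 / (180·4⁴) = 164851.2/46080 = 3.5775.

3.5775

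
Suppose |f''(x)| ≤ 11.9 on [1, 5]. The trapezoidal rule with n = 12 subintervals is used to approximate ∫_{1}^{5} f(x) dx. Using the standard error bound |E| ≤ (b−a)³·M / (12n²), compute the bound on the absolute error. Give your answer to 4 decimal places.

|E| ≤ (4)³·11.9 / (12·12²) = 761.6/1728 = 0.4407.

0.4407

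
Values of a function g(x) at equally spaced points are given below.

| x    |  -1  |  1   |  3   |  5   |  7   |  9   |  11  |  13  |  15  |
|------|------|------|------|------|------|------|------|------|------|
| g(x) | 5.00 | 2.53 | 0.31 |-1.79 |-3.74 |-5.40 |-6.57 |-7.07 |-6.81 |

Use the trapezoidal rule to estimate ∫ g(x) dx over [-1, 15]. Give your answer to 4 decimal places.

h = 2, n = 8.
(h/2)·[y₀ + 2y₁ + 2y₂ + 2y₃ + 2y₄ + 2y₅ + 2y₆ + 2y₇ + y₈] = 1·(-45.27) = -45.2700.

-45.2700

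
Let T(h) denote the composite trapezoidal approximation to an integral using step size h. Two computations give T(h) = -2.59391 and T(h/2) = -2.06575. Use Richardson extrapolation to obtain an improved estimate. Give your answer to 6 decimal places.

R = (4·T(h/2) − T(h)) / 3 = (4·(-2.06575) − (-2.59391))/3 = (-5.66909)/3 = -1.889697.

-1.889697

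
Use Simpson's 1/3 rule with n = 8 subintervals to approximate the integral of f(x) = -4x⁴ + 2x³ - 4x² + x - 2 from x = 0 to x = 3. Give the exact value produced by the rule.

h = (3 − 0)/8 = 0.375.
Nodes x₀,…,x₈ = 0, 0.375, 0.75, 1.125, 1.5, 1.875, 2.25, 2.625, 3.
f(x) = -4x⁴ + 2x³ - 4x² + x - 2: f₀=-2, f₁=-2.1611328125, f₂=-3.921875, f₃=-9.4970703125, f₄=-23, f₅=-50.4423828125, f₆=-99.734375, f₇=-180.6845703125, f₈=-305.
(h/3)·[f₀ + 4f₁ + 2f₂ + 4f₃ + 2f₄ + 4f₅ + 2f₆ + 4f₇ + f₈] = 0.125·(-1531.453125) = -191.431640625.

-191.431640625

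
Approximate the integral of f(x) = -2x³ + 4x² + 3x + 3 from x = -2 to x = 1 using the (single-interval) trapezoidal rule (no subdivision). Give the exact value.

T = (b−a)/2 · [f(-2) + f(1)] = 1.5·[29 + 8] = 55.5.

55.5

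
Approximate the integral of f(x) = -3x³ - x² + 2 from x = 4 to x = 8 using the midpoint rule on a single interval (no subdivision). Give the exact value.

M = (b−a)·f(6) = 4·(-682) = -2728.

-2728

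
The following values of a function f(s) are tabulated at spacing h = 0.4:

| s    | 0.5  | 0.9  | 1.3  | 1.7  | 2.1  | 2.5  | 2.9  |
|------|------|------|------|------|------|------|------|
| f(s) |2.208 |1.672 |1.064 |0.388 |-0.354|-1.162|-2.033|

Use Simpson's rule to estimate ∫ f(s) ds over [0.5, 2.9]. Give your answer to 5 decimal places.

0.69160

h = 0.4, n = 6.
(h/3)·[y₀ + 4y₁ + 2y₂ + 4y₃ + 2y₄ + 4y₅ + y₆] = 0.133333·(5.187) = 0.69160.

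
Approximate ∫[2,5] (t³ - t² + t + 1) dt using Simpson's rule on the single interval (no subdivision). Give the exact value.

126.75

S = (b−a)/6 · [f(2) + 4f(3.5) + f(5)] = 0.5·[7 + 4·35.125 + 106] = 126.75.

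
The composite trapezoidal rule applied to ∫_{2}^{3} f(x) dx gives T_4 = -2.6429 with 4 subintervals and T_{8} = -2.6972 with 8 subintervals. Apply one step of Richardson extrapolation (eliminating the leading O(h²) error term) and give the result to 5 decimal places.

-2.71530

R = (4·T_{8} − T_4) / 3 = (4·(-2.6972) − (-2.6429))/3 = (-8.1459)/3 = -2.71530.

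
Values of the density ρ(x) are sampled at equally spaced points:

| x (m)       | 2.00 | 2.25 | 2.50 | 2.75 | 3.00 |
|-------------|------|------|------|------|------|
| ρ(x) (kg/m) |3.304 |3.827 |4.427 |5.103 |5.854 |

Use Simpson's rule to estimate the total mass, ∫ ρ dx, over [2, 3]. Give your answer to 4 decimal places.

h = 0.25, n = 4.
(h/3)·[y₀ + 4y₁ + 2y₂ + 4y₃ + y₄] = 0.083333·(53.732) = 4.4777.

4.4777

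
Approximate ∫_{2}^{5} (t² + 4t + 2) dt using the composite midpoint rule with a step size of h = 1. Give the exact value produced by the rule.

86.75

h = (5 − 2)/3 = 1.
Midpoints m₁,…,m₃ = 2.5, 3.5, 4.5.
f(m₁)=18.25, f(m₂)=28.25, f(m₃)=40.25.
h·[f(m₁) + f(m₂) + f(m₃)] = 1·(86.75) = 86.75.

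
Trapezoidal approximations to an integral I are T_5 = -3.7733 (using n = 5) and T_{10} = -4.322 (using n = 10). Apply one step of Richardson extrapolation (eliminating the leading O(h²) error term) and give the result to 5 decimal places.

-4.50490

R = (4·T_{10} − T_5) / 3 = (4·(-4.322) − (-3.7733))/3 = (-13.5147)/3 = -4.50490.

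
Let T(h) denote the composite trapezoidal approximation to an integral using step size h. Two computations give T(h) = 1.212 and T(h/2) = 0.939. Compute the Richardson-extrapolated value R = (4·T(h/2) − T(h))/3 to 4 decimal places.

R = (4·T(h/2) − T(h)) / 3 = (4·0.939 − 1.212)/3 = (2.544)/3 = 0.8480.

0.8480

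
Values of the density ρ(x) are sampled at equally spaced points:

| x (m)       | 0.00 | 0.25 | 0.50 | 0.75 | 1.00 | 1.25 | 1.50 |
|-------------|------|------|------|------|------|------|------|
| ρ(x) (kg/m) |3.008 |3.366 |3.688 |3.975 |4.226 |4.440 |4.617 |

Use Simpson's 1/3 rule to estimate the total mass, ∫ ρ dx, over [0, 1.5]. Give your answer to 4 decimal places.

5.8814

h = 0.25, n = 6.
(h/3)·[y₀ + 4y₁ + 2y₂ + 4y₃ + 2y₄ + 4y₅ + y₆] = 0.083333·(70.577) = 5.8814.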